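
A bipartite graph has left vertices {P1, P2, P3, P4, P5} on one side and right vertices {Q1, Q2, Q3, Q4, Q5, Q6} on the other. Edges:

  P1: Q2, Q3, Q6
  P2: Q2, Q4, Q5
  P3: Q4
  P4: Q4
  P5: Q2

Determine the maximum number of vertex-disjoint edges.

Unit-capacity flow: source→left, listed edges, right→sink; max matching = max flow.
Augmenting path P1→Q2 (+1); matched 1.
Augmenting path P2→Q4 (+1); matched 2.
Augmenting path P3→Q4→P2→Q5 (+1); matched 3.
Augmenting path P5→Q2→P1→Q3 (+1); matched 4.
No augmenting path remains; maximum matching = 4.
König certificate: {P1, P2, P5, Q4} is a vertex cover of size 4 (every listed pair touches it), so no matching can be larger.

4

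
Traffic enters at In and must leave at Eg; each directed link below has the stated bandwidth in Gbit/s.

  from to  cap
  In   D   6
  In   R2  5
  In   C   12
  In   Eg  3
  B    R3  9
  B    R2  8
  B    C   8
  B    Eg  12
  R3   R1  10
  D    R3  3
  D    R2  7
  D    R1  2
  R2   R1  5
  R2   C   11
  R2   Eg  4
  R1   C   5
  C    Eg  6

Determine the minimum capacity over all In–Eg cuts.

Augment In→Eg: bottleneck 3, flow now 3.
Augment In→R2→Eg: bottleneck 4, flow now 7.
Augment In→C→Eg: bottleneck 6, flow now 13.
No augmenting path remains; maximum flow = 13.
By max-flow min-cut, the minimum cut capacity equals the max flow.
In the residual graph, reachable from In: {In, R3, D, R2, R1, C}.
Min-cut edges: In→Eg (3), R2→Eg (4), C→Eg (6); capacity 3 + 4 + 6 = 13.

13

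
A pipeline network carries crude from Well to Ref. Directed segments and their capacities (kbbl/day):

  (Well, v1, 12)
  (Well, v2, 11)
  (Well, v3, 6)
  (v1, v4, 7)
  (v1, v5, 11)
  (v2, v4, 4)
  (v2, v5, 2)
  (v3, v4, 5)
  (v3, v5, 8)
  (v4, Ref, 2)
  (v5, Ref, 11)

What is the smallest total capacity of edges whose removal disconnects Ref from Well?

13

Augment Well→v1→v4→Ref: bottleneck 2, flow now 2.
Augment Well→v1→v5→Ref: bottleneck 10, flow now 12.
Augment Well→v2→v5→Ref: bottleneck 1, flow now 13.
No augmenting path remains; maximum flow = 13.
By max-flow min-cut, the minimum cut capacity equals the max flow.
In the residual graph, reachable from Well: {Well, v1, v2, v3, v4, v5}.
Min-cut edges: v4→Ref (2), v5→Ref (11); capacity 2 + 11 = 13.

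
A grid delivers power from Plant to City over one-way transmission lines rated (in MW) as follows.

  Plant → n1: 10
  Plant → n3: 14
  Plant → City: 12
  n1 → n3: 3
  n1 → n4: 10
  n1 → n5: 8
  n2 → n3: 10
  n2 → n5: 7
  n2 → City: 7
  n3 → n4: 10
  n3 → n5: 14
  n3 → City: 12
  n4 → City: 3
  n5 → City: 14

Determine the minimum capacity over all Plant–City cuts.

36

Augment Plant→City: bottleneck 12, flow now 12.
Augment Plant→n3→City: bottleneck 12, flow now 24.
Augment Plant→n1→n4→City: bottleneck 3, flow now 27.
Augment Plant→n1→n5→City: bottleneck 7, flow now 34.
Augment Plant→n3→n5→City: bottleneck 2, flow now 36.
No augmenting path remains; maximum flow = 36.
By max-flow min-cut, the minimum cut capacity equals the max flow.
In the residual graph, reachable from Plant: {Plant}.
Min-cut edges: Plant→n1 (10), Plant→n3 (14), Plant→City (12); capacity 10 + 14 + 12 = 36.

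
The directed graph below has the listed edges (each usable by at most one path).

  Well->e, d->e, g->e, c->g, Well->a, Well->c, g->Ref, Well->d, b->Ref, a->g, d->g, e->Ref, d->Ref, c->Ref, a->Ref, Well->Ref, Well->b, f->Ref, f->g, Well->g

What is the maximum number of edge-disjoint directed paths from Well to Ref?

Assign every edge capacity 1; by Menger, the answer equals the max flow.
Path Well→Ref (+1); total 1.
Path Well→a→Ref (+1); total 2.
Path Well→b→Ref (+1); total 3.
Path Well→c→Ref (+1); total 4.
Path Well→d→Ref (+1); total 5.
Path Well→e→Ref (+1); total 6.
Path Well→g→Ref (+1); total 7.
No residual Well→Ref path; max flow = 7.
Certifying cut of size 7: {Well→Ref, Well→a, Well→b, Well→c, Well→d, Well→e, Well→g}.

7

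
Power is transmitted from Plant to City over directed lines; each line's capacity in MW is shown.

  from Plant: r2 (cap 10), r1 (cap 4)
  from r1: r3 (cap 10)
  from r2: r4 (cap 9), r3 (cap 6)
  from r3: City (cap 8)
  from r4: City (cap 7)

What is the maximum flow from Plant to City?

Augment Plant→r1→r3→City: bottleneck 4, flow now 4.
Augment Plant→r2→r3→City: bottleneck 4, flow now 8.
Augment Plant→r2→r4→City: bottleneck 6, flow now 14.
No augmenting path remains; maximum flow = 14.
In the residual graph, reachable from Plant: {Plant}.
Min-cut edges: Plant→r1 (4), Plant→r2 (10); capacity 4 + 10 = 14.
This cut is saturated, so no flow can exceed 14.

14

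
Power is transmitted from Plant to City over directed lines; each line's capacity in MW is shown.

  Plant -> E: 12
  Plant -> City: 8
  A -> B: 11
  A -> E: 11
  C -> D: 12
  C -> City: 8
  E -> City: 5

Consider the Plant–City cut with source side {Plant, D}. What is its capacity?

Edges leaving {Plant, D}: Plant→E (12), Plant→City (8).
Cut capacity = 12 + 8 = 20.

20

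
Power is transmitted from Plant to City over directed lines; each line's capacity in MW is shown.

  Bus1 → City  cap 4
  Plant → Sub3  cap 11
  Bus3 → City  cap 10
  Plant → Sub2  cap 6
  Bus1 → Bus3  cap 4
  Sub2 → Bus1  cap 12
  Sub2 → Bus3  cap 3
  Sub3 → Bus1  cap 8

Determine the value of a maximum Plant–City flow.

Augment Plant→Sub3→Bus1→City: bottleneck 4, flow now 4.
Augment Plant→Sub2→Bus3→City: bottleneck 3, flow now 7.
Augment Plant→Sub3→Bus1→Bus3→City: bottleneck 4, flow now 11.
No augmenting path remains; maximum flow = 11.
In the residual graph, reachable from Plant: {Plant, Sub3, Sub2, Bus1}.
Min-cut edges: Sub2→Bus3 (3), Bus1→Bus3 (4), Bus1→City (4); capacity 3 + 4 + 4 = 11.
This cut is saturated, so no flow can exceed 11.

11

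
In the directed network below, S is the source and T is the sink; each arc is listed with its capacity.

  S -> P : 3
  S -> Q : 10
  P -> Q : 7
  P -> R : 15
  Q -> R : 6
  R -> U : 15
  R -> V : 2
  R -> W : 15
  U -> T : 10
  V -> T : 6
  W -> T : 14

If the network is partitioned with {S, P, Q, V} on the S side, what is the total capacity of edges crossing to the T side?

27

Edges leaving {S, P, Q, V}: P→R (15), Q→R (6), V→T (6).
Cut capacity = 15 + 6 + 6 = 27.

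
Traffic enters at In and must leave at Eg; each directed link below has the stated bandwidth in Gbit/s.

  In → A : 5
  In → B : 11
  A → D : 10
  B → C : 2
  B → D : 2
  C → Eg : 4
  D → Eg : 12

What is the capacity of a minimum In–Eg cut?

Augment In→A→D→Eg: bottleneck 5, flow now 5.
Augment In→B→C→Eg: bottleneck 2, flow now 7.
Augment In→B→D→Eg: bottleneck 2, flow now 9.
No augmenting path remains; maximum flow = 9.
By max-flow min-cut, the minimum cut capacity equals the max flow.
In the residual graph, reachable from In: {In, B}.
Min-cut edges: In→A (5), B→C (2), B→D (2); capacity 5 + 2 + 2 = 9.

9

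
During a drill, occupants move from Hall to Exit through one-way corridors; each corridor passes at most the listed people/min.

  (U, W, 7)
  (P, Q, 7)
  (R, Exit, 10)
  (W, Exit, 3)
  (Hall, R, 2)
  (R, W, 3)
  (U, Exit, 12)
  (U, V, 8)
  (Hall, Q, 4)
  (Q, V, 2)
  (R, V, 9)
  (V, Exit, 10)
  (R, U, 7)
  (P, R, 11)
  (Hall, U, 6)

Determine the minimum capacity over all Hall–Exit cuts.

Augment Hall→R→Exit: bottleneck 2, flow now 2.
Augment Hall→U→Exit: bottleneck 6, flow now 8.
Augment Hall→Q→V→Exit: bottleneck 2, flow now 10.
No augmenting path remains; maximum flow = 10.
By max-flow min-cut, the minimum cut capacity equals the max flow.
In the residual graph, reachable from Hall: {Hall, Q}.
Min-cut edges: Hall→R (2), Hall→U (6), Q→V (2); capacity 2 + 6 + 2 = 10.

10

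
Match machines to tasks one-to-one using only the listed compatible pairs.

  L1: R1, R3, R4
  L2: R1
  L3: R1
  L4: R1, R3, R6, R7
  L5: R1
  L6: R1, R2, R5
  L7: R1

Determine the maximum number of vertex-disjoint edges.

Unit-capacity flow: source→left, listed edges, right→sink; max matching = max flow.
Augmenting path L1→R1 (+1); matched 1.
Augmenting path L4→R3 (+1); matched 2.
Augmenting path L6→R2 (+1); matched 3.
Augmenting path L2→R1→L1→R4 (+1); matched 4.
No augmenting path remains; maximum matching = 4.
König certificate: {L1, L4, L6, R1} is a vertex cover of size 4 (every listed pair touches it), so no matching can be larger.

4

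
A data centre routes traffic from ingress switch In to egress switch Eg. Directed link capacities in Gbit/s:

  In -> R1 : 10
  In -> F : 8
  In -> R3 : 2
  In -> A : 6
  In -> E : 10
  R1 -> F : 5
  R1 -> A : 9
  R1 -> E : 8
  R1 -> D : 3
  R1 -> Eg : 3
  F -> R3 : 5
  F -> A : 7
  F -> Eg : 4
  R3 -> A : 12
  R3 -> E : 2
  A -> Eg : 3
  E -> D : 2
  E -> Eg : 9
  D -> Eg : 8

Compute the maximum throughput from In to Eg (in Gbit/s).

24

Augment In→R1→Eg: bottleneck 3, flow now 3.
Augment In→F→Eg: bottleneck 4, flow now 7.
Augment In→A→Eg: bottleneck 3, flow now 10.
Augment In→E→Eg: bottleneck 9, flow now 19.
Augment In→R1→D→Eg: bottleneck 3, flow now 22.
Augment In→E→D→Eg: bottleneck 1, flow now 23.
Augment In→R1→E→D→Eg: bottleneck 1, flow now 24.
No augmenting path remains; maximum flow = 24.
In the residual graph, reachable from In: {In, R1, F, R3, A, E}.
Min-cut edges: R1→D (3), R1→Eg (3), F→Eg (4), A→Eg (3), E→D (2), E→Eg (9); capacity 3 + 3 + 4 + 3 + 2 + 9 = 24.
This cut is saturated, so no flow can exceed 24.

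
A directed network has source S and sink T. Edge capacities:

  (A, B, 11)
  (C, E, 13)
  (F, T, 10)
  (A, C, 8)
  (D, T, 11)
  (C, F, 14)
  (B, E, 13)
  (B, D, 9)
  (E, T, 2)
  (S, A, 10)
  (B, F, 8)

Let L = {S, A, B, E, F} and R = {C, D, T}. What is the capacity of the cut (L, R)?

29

Edges leaving {S, A, B, E, F}: A→C (8), B→D (9), E→T (2), F→T (10).
Cut capacity = 8 + 9 + 2 + 10 = 29.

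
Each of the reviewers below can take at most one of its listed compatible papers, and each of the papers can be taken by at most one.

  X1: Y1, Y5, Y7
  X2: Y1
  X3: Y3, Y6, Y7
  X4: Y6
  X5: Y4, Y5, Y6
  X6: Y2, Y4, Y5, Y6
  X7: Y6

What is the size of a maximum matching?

Unit-capacity flow: source→left, listed edges, right→sink; max matching = max flow.
Augmenting path X1→Y1 (+1); matched 1.
Augmenting path X3→Y3 (+1); matched 2.
Augmenting path X4→Y6 (+1); matched 3.
Augmenting path X5→Y4 (+1); matched 4.
Augmenting path X6→Y2 (+1); matched 5.
Augmenting path X2→Y1→X1→Y5 (+1); matched 6.
No augmenting path remains; maximum matching = 6.
König certificate: {X1, X2, X3, X5, X6, Y6} is a vertex cover of size 6 (every listed pair touches it), so no matching can be larger.

6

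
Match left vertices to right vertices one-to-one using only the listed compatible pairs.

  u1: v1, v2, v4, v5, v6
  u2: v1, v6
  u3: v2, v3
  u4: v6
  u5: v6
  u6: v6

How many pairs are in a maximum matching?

4

Unit-capacity flow: source→left, listed edges, right→sink; max matching = max flow.
Augmenting path u1→v1 (+1); matched 1.
Augmenting path u2→v6 (+1); matched 2.
Augmenting path u3→v2 (+1); matched 3.
Augmenting path u4→v6→u2→v1→u1→v4 (+1); matched 4.
No augmenting path remains; maximum matching = 4.
König certificate: {u1, u2, u3, v6} is a vertex cover of size 4 (every listed pair touches it), so no matching can be larger.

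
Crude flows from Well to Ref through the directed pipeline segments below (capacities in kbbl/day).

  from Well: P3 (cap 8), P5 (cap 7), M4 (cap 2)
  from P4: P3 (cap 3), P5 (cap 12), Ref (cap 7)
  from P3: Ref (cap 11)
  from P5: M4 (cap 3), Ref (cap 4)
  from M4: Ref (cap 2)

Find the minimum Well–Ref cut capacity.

14

Augment Well→P3→Ref: bottleneck 8, flow now 8.
Augment Well→P5→Ref: bottleneck 4, flow now 12.
Augment Well→M4→Ref: bottleneck 2, flow now 14.
No augmenting path remains; maximum flow = 14.
By max-flow min-cut, the minimum cut capacity equals the max flow.
In the residual graph, reachable from Well: {Well, P5, M4}.
Min-cut edges: Well→P3 (8), P5→Ref (4), M4→Ref (2); capacity 8 + 4 + 2 = 14.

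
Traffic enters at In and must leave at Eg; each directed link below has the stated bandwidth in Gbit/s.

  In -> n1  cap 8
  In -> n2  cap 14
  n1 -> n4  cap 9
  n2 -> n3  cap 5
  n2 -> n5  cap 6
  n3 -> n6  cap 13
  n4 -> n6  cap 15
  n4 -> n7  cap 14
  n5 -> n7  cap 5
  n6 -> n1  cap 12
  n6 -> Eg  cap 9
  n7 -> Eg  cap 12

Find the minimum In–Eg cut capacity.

Augment In→n1→n4→n6→Eg: bottleneck 8, flow now 8.
Augment In→n2→n3→n6→Eg: bottleneck 1, flow now 9.
Augment In→n2→n5→n7→Eg: bottleneck 5, flow now 14.
Augment In→n2→n3→n6→n4→n7→Eg: bottleneck 4, flow now 18. (uses reverse residual edge)
No augmenting path remains; maximum flow = 18.
By max-flow min-cut, the minimum cut capacity equals the max flow.
In the residual graph, reachable from In: {In, n2, n5}.
Min-cut edges: In→n1 (8), n2→n3 (5), n5→n7 (5); capacity 8 + 5 + 5 = 18.

18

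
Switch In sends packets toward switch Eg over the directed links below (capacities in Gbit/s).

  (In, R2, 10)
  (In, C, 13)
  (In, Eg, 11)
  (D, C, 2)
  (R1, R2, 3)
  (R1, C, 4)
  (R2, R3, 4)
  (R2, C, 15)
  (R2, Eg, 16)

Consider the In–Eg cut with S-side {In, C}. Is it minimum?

Yes — it is a minimum cut (capacity 21).

Given cut capacity: 10 + 11 = 21.
Augment In→Eg: bottleneck 11, flow now 11.
Augment In→R2→Eg: bottleneck 10, flow now 21.
No augmenting path remains; maximum flow = 21.
Cut capacity 21 equals the max flow, so it is a minimum cut.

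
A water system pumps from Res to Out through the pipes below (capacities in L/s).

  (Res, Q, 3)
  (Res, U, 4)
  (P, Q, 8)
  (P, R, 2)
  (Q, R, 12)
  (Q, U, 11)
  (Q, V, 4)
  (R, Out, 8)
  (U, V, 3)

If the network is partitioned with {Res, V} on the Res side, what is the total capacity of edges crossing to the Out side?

Edges leaving {Res, V}: Res→Q (3), Res→U (4).
Cut capacity = 3 + 4 = 7.

7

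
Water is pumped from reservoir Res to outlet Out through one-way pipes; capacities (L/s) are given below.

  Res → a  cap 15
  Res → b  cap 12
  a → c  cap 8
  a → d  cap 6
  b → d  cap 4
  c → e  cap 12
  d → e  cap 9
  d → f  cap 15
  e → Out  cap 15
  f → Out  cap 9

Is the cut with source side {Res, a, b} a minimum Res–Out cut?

Yes — it is a minimum cut (capacity 18).

Given cut capacity: 8 + 6 + 4 = 18.
Augment Res→a→c→e→Out: bottleneck 8, flow now 8.
Augment Res→a→d→e→Out: bottleneck 6, flow now 14.
Augment Res→b→d→e→Out: bottleneck 1, flow now 15.
Augment Res→b→d→f→Out: bottleneck 3, flow now 18.
No augmenting path remains; maximum flow = 18.
Cut capacity 18 equals the max flow, so it is a minimum cut.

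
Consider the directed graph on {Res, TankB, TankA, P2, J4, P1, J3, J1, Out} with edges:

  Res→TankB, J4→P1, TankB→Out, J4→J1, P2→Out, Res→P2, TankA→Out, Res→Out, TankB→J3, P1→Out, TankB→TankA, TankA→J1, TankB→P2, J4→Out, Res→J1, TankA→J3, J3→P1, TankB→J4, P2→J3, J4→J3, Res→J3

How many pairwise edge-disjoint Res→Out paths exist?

Assign every edge capacity 1; by Menger, the answer equals the max flow.
Path Res→Out (+1); total 1.
Path Res→TankB→Out (+1); total 2.
Path Res→P2→Out (+1); total 3.
Path Res→J3→P1→Out (+1); total 4.
No residual Res→Out path; max flow = 4.
Certifying cut of size 4: {Res→J3, Res→Out, Res→P2, Res→TankB}.

4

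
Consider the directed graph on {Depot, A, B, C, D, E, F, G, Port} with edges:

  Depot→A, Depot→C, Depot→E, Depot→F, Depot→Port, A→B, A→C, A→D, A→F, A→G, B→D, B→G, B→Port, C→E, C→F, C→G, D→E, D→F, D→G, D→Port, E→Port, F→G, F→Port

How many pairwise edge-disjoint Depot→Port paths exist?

Assign every edge capacity 1; by Menger, the answer equals the max flow.
Path Depot→Port (+1); total 1.
Path Depot→E→Port (+1); total 2.
Path Depot→F→Port (+1); total 3.
Path Depot→A→B→Port (+1); total 4.
No residual Depot→Port path; max flow = 4.
Certifying cut of size 4: {Depot→A, Depot→Port, E→Port, F→Port}.

4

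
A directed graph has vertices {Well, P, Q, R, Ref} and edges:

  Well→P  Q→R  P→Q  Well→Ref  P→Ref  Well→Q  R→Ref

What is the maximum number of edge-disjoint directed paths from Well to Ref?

Assign every edge capacity 1; by Menger, the answer equals the max flow.
Path Well→Ref (+1); total 1.
Path Well→P→Ref (+1); total 2.
Path Well→Q→R→Ref (+1); total 3.
No residual Well→Ref path; max flow = 3.
Certifying cut of size 3: {Well→P, Well→Q, Well→Ref}.

3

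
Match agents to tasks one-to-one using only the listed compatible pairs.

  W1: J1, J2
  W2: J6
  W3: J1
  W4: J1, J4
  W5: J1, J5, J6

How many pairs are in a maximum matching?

5

Unit-capacity flow: source→left, listed edges, right→sink; max matching = max flow.
Augmenting path W1→J1 (+1); matched 1.
Augmenting path W2→J6 (+1); matched 2.
Augmenting path W4→J4 (+1); matched 3.
Augmenting path W5→J5 (+1); matched 4.
Augmenting path W3→J1→W1→J2 (+1); matched 5.
No augmenting path remains; maximum matching = 5.
König certificate: {W1, W2, W3, W4, W5} is a vertex cover of size 5 (every listed pair touches it), so no matching can be larger.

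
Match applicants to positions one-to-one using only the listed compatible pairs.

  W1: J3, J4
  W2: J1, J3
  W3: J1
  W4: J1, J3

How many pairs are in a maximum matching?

Unit-capacity flow: source→left, listed edges, right→sink; max matching = max flow.
Augmenting path W1→J3 (+1); matched 1.
Augmenting path W2→J1 (+1); matched 2.
Augmenting path W4→J3→W1→J4 (+1); matched 3.
No augmenting path remains; maximum matching = 3.
König certificate: {W1, J1, J3} is a vertex cover of size 3 (every listed pair touches it), so no matching can be larger.

3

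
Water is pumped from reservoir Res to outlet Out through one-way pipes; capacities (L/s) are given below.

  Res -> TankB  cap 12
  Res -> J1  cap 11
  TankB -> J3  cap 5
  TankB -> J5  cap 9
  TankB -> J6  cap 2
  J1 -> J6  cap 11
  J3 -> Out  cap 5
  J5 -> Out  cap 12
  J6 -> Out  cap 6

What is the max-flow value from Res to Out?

18

Augment Res→TankB→J3→Out: bottleneck 5, flow now 5.
Augment Res→TankB→J5→Out: bottleneck 7, flow now 12.
Augment Res→J1→J6→Out: bottleneck 6, flow now 18.
No augmenting path remains; maximum flow = 18.
In the residual graph, reachable from Res: {Res, J1, J6}.
Min-cut edges: Res→TankB (12), J6→Out (6); capacity 12 + 6 = 18.
This cut is saturated, so no flow can exceed 18.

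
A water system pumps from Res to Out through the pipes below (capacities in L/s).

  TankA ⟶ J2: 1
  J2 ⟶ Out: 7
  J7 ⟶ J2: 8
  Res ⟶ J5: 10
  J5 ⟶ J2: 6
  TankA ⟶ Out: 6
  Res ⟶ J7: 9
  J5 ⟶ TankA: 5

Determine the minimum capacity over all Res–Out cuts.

12

Augment Res→J7→J2→Out: bottleneck 7, flow now 7.
Augment Res→J5→TankA→Out: bottleneck 5, flow now 12.
No augmenting path remains; maximum flow = 12.
By max-flow min-cut, the minimum cut capacity equals the max flow.
In the residual graph, reachable from Res: {Res, J7, J5, J2}.
Min-cut edges: J5→TankA (5), J2→Out (7); capacity 5 + 7 = 12.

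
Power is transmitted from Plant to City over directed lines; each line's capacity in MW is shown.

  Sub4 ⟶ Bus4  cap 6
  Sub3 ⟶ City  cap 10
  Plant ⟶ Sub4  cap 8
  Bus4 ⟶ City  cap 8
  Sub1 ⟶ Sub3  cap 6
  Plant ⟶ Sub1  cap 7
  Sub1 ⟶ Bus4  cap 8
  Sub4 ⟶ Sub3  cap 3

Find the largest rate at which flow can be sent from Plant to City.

15

Augment Plant→Sub1→Sub3→City: bottleneck 6, flow now 6.
Augment Plant→Sub1→Bus4→City: bottleneck 1, flow now 7.
Augment Plant→Sub4→Sub3→City: bottleneck 3, flow now 10.
Augment Plant→Sub4→Bus4→City: bottleneck 5, flow now 15.
No augmenting path remains; maximum flow = 15.
In the residual graph, reachable from Plant: {Plant}.
Min-cut edges: Plant→Sub1 (7), Plant→Sub4 (8); capacity 7 + 8 = 15.
This cut is saturated, so no flow can exceed 15.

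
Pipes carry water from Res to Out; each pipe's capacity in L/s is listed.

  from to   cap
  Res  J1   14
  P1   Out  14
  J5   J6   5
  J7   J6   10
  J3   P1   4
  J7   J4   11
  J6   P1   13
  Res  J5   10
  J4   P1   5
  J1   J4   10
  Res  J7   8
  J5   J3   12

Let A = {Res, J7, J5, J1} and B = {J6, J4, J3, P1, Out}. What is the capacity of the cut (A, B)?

Edges leaving {Res, J7, J5, J1}: J7→J6 (10), J7→J4 (11), J5→J6 (5), J5→J3 (12), J1→J4 (10).
Cut capacity = 10 + 11 + 5 + 12 + 10 = 48.

48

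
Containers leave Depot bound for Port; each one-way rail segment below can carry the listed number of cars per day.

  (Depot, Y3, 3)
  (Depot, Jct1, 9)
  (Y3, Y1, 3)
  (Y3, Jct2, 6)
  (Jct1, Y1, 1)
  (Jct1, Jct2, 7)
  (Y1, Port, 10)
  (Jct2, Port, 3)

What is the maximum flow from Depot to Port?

Augment Depot→Y3→Y1→Port: bottleneck 3, flow now 3.
Augment Depot→Jct1→Y1→Port: bottleneck 1, flow now 4.
Augment Depot→Jct1→Jct2→Port: bottleneck 3, flow now 7.
No augmenting path remains; maximum flow = 7.
In the residual graph, reachable from Depot: {Depot, Jct1, Jct2}.
Min-cut edges: Depot→Y3 (3), Jct1→Y1 (1), Jct2→Port (3); capacity 3 + 1 + 3 = 7.
This cut is saturated, so no flow can exceed 7.

7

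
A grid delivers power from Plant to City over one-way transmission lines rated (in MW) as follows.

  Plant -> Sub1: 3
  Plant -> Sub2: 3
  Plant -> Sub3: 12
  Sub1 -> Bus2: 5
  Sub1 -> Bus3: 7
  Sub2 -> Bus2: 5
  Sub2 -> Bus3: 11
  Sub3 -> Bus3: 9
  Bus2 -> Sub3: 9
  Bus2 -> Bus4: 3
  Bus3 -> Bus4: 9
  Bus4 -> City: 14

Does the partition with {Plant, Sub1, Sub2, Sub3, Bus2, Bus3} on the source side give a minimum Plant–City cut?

Given cut capacity: 3 + 9 = 12.
Augment Plant→Sub1→Bus2→Bus4→City: bottleneck 3, flow now 3.
Augment Plant→Sub2→Bus3→Bus4→City: bottleneck 3, flow now 6.
Augment Plant→Sub3→Bus3→Bus4→City: bottleneck 6, flow now 12.
No augmenting path remains; maximum flow = 12.
Cut capacity 12 equals the max flow, so it is a minimum cut.

Yes — it is a minimum cut (capacity 12).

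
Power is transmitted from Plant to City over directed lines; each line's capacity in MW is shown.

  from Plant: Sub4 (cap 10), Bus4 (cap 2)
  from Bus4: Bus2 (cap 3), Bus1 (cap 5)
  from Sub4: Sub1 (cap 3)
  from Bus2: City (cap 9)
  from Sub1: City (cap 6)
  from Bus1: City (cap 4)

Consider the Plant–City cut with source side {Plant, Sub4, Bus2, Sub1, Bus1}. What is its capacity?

Edges leaving {Plant, Sub4, Bus2, Sub1, Bus1}: Plant→Bus4 (2), Bus2→City (9), Sub1→City (6), Bus1→City (4).
Cut capacity = 2 + 9 + 6 + 4 = 21.

21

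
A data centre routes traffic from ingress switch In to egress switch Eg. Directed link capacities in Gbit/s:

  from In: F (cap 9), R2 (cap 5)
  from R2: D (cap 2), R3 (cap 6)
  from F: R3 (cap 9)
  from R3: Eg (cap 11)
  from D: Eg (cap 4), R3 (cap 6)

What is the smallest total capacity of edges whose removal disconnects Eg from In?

Augment In→R2→R3→Eg: bottleneck 5, flow now 5.
Augment In→F→R3→Eg: bottleneck 6, flow now 11.
Augment In→F→R3→R2→D→Eg: bottleneck 2, flow now 13. (uses reverse residual edge)
No augmenting path remains; maximum flow = 13.
By max-flow min-cut, the minimum cut capacity equals the max flow.
In the residual graph, reachable from In: {In, R2, F, R3}.
Min-cut edges: R2→D (2), R3→Eg (11); capacity 2 + 11 = 13.

13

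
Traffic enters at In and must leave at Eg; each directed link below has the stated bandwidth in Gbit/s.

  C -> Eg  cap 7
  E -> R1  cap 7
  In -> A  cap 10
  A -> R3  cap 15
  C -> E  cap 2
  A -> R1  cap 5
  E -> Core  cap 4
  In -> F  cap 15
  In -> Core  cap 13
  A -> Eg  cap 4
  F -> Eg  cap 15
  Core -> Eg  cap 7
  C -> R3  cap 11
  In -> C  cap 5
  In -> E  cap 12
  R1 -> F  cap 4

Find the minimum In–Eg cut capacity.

31

Augment In→C→Eg: bottleneck 5, flow now 5.
Augment In→A→Eg: bottleneck 4, flow now 9.
Augment In→Core→Eg: bottleneck 7, flow now 16.
Augment In→F→Eg: bottleneck 15, flow now 31.
No augmenting path remains; maximum flow = 31.
By max-flow min-cut, the minimum cut capacity equals the max flow.
In the residual graph, reachable from In: {In, E, A, R1, Core, F, R3}.
Min-cut edges: In→C (5), A→Eg (4), Core→Eg (7), F→Eg (15); capacity 5 + 4 + 7 + 15 = 31.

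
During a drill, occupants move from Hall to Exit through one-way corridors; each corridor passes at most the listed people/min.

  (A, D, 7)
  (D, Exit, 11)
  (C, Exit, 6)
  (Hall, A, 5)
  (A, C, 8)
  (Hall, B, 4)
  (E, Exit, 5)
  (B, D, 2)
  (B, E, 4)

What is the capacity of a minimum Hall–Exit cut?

Augment Hall→A→C→Exit: bottleneck 5, flow now 5.
Augment Hall→B→D→Exit: bottleneck 2, flow now 7.
Augment Hall→B→E→Exit: bottleneck 2, flow now 9.
No augmenting path remains; maximum flow = 9.
By max-flow min-cut, the minimum cut capacity equals the max flow.
In the residual graph, reachable from Hall: {Hall}.
Min-cut edges: Hall→A (5), Hall→B (4); capacity 5 + 4 = 9.

9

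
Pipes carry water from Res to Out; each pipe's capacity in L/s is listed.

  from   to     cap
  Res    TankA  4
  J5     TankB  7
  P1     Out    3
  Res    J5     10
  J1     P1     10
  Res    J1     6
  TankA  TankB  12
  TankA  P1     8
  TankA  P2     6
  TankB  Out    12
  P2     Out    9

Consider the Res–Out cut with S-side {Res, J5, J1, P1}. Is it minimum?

Given cut capacity: 4 + 7 + 3 = 14.
Augment Res→J5→TankB→Out: bottleneck 7, flow now 7.
Augment Res→TankA→P1→Out: bottleneck 3, flow now 10.
Augment Res→TankA→TankB→Out: bottleneck 1, flow now 11.
Augment Res→J1→P1→TankA→TankB→Out: bottleneck 3, flow now 14. (uses reverse residual edge)
No augmenting path remains; maximum flow = 14.
Cut capacity 14 equals the max flow, so it is a minimum cut.

Yes — it is a minimum cut (capacity 14).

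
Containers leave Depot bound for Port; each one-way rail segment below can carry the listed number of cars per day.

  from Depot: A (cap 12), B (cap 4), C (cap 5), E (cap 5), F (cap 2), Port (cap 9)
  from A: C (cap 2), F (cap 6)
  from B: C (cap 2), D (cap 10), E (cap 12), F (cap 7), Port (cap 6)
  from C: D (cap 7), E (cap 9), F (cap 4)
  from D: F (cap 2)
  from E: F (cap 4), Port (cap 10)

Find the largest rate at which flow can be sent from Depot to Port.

23

Augment Depot→Port: bottleneck 9, flow now 9.
Augment Depot→B→Port: bottleneck 4, flow now 13.
Augment Depot→E→Port: bottleneck 5, flow now 18.
Augment Depot→C→E→Port: bottleneck 5, flow now 23.
No augmenting path remains; maximum flow = 23.
In the residual graph, reachable from Depot: {Depot, A, C, D, E, F}.
Min-cut edges: Depot→B (4), Depot→Port (9), E→Port (10); capacity 4 + 9 + 10 = 23.
This cut is saturated, so no flow can exceed 23.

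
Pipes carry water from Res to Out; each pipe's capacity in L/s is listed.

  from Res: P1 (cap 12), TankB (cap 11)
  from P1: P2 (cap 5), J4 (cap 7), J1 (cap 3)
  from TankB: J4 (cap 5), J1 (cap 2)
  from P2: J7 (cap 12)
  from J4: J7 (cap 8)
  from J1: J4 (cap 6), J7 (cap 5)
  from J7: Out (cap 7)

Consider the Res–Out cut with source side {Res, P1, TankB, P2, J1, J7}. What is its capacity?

25

Edges leaving {Res, P1, TankB, P2, J1, J7}: P1→J4 (7), TankB→J4 (5), J1→J4 (6), J7→Out (7).
Cut capacity = 7 + 5 + 6 + 7 = 25.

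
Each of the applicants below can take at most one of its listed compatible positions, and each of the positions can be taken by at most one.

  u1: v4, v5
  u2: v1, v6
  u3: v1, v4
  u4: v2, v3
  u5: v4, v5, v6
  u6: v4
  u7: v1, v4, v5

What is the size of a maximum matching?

Unit-capacity flow: source→left, listed edges, right→sink; max matching = max flow.
Augmenting path u1→v4 (+1); matched 1.
Augmenting path u2→v1 (+1); matched 2.
Augmenting path u4→v2 (+1); matched 3.
Augmenting path u5→v5 (+1); matched 4.
Augmenting path u3→v1→u2→v6 (+1); matched 5.
No augmenting path remains; maximum matching = 5.
König certificate: {u4, v1, v4, v5, v6} is a vertex cover of size 5 (every listed pair touches it), so no matching can be larger.

5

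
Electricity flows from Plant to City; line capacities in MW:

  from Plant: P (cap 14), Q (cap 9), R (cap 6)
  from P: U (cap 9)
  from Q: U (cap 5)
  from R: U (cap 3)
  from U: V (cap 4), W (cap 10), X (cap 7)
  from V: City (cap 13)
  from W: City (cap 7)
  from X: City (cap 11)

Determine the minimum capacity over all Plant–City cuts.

17

Augment Plant→P→U→V→City: bottleneck 4, flow now 4.
Augment Plant→P→U→W→City: bottleneck 5, flow now 9.
Augment Plant→Q→U→W→City: bottleneck 2, flow now 11.
Augment Plant→Q→U→X→City: bottleneck 3, flow now 14.
Augment Plant→R→U→X→City: bottleneck 3, flow now 17.
No augmenting path remains; maximum flow = 17.
By max-flow min-cut, the minimum cut capacity equals the max flow.
In the residual graph, reachable from Plant: {Plant, P, Q, R}.
Min-cut edges: P→U (9), Q→U (5), R→U (3); capacity 9 + 5 + 3 = 17.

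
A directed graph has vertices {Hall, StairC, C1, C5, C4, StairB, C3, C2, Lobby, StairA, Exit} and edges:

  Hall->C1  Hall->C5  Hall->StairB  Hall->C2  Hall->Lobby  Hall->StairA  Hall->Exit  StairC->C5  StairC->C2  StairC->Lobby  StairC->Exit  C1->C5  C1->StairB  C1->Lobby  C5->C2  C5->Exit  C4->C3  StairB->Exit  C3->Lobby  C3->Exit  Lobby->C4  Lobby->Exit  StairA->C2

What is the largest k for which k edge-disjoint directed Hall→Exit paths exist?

5

Assign every edge capacity 1; by Menger, the answer equals the max flow.
Path Hall→Exit (+1); total 1.
Path Hall→C5→Exit (+1); total 2.
Path Hall→StairB→Exit (+1); total 3.
Path Hall→Lobby→Exit (+1); total 4.
Path Hall→C1→Lobby→C4→C3→Exit (+1); total 5.
No residual Hall→Exit path; max flow = 5.
Certifying cut of size 5: {Hall→C1, Hall→C5, Hall→Exit, Hall→Lobby, Hall→StairB}.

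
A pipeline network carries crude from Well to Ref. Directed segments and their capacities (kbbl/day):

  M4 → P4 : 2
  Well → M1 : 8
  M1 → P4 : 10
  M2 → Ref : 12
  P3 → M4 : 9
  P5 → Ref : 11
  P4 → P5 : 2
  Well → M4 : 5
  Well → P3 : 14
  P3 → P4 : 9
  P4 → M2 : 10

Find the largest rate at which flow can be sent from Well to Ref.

Augment Well→M1→P4→P5→Ref: bottleneck 2, flow now 2.
Augment Well→M1→P4→M2→Ref: bottleneck 6, flow now 8.
Augment Well→M4→P4→M2→Ref: bottleneck 2, flow now 10.
Augment Well→P3→P4→M2→Ref: bottleneck 2, flow now 12.
No augmenting path remains; maximum flow = 12.
In the residual graph, reachable from Well: {Well, M1, M4, P3, P4}.
Min-cut edges: P4→P5 (2), P4→M2 (10); capacity 2 + 10 = 12.
This cut is saturated, so no flow can exceed 12.

12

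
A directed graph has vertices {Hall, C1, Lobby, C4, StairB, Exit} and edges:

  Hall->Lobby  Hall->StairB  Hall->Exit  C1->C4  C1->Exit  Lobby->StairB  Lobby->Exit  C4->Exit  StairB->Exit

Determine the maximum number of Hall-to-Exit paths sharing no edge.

3

Assign every edge capacity 1; by Menger, the answer equals the max flow.
Path Hall→Exit (+1); total 1.
Path Hall→Lobby→Exit (+1); total 2.
Path Hall→StairB→Exit (+1); total 3.
No residual Hall→Exit path; max flow = 3.
Certifying cut of size 3: {Hall→Exit, Hall→Lobby, Hall→StairB}.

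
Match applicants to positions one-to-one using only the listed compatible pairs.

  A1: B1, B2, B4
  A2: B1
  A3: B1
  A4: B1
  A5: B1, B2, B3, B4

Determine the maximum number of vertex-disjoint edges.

Unit-capacity flow: source→left, listed edges, right→sink; max matching = max flow.
Augmenting path A1→B1 (+1); matched 1.
Augmenting path A5→B2 (+1); matched 2.
Augmenting path A2→B1→A1→B4 (+1); matched 3.
No augmenting path remains; maximum matching = 3.
König certificate: {A1, A5, B1} is a vertex cover of size 3 (every listed pair touches it), so no matching can be larger.

3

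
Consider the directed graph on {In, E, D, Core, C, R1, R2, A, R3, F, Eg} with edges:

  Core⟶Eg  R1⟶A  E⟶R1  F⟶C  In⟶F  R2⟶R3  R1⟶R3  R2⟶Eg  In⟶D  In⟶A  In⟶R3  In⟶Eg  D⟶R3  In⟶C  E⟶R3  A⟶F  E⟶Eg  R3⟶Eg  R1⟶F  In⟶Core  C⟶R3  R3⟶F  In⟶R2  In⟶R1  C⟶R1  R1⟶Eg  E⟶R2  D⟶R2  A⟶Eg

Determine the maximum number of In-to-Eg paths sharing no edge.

6

Assign every edge capacity 1; by Menger, the answer equals the max flow.
Path In→Eg (+1); total 1.
Path In→Core→Eg (+1); total 2.
Path In→R1→Eg (+1); total 3.
Path In→R2→Eg (+1); total 4.
Path In→A→Eg (+1); total 5.
Path In→R3→Eg (+1); total 6.
No residual In→Eg path; max flow = 6.
Certifying cut of size 6: {A→Eg, In→Core, In→Eg, R1→Eg, R2→Eg, R3→Eg}.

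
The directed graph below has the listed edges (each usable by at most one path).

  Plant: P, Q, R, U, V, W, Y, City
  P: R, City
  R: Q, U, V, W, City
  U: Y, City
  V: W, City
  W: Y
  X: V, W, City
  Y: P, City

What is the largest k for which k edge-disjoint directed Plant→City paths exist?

6

Assign every edge capacity 1; by Menger, the answer equals the max flow.
Path Plant→City (+1); total 1.
Path Plant→P→City (+1); total 2.
Path Plant→R→City (+1); total 3.
Path Plant→U→City (+1); total 4.
Path Plant→V→City (+1); total 5.
Path Plant→Y→City (+1); total 6.
No residual Plant→City path; max flow = 6.
Certifying cut of size 6: {P→City, Plant→City, R→City, U→City, V→City, Y→City}.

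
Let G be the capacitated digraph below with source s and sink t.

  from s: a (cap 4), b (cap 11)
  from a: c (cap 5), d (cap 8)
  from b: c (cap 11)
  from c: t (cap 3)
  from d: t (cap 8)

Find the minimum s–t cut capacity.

7

Augment s→a→c→t: bottleneck 3, flow now 3.
Augment s→a→d→t: bottleneck 1, flow now 4.
Augment s→b→c→a→d→t: bottleneck 3, flow now 7. (uses reverse residual edge)
No augmenting path remains; maximum flow = 7.
By max-flow min-cut, the minimum cut capacity equals the max flow.
In the residual graph, reachable from s: {s, b, c}.
Min-cut edges: s→a (4), c→t (3); capacity 4 + 3 = 7.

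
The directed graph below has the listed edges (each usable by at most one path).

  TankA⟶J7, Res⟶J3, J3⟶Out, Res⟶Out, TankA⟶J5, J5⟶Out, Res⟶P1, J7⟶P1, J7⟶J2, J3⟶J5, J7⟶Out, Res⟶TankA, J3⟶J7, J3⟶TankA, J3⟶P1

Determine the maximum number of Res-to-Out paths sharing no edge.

3

Assign every edge capacity 1; by Menger, the answer equals the max flow.
Path Res→Out (+1); total 1.
Path Res→J3→Out (+1); total 2.
Path Res→TankA→J7→Out (+1); total 3.
No residual Res→Out path; max flow = 3.
Certifying cut of size 3: {Res→J3, Res→Out, Res→TankA}.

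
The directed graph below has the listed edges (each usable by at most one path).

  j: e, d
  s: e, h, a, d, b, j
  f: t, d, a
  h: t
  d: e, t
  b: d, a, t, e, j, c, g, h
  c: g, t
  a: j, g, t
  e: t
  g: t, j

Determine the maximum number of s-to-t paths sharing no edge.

5

Assign every edge capacity 1; by Menger, the answer equals the max flow.
Path s→a→t (+1); total 1.
Path s→b→t (+1); total 2.
Path s→d→t (+1); total 3.
Path s→e→t (+1); total 4.
Path s→h→t (+1); total 5.
No residual s→t path; max flow = 5.
Certifying cut of size 5: {d→t, e→t, s→a, s→b, s→h}.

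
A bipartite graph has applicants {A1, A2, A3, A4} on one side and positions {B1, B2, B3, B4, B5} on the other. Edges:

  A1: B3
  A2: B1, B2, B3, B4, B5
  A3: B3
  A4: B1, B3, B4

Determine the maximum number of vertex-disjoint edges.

Unit-capacity flow: source→left, listed edges, right→sink; max matching = max flow.
Augmenting path A1→B3 (+1); matched 1.
Augmenting path A2→B1 (+1); matched 2.
Augmenting path A4→B4 (+1); matched 3.
No augmenting path remains; maximum matching = 3.
König certificate: {A2, A4, B3} is a vertex cover of size 3 (every listed pair touches it), so no matching can be larger.

3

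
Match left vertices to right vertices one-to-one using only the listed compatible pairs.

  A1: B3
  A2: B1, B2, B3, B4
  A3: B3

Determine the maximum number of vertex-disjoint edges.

Unit-capacity flow: source→left, listed edges, right→sink; max matching = max flow.
Augmenting path A1→B3 (+1); matched 1.
Augmenting path A2→B1 (+1); matched 2.
No augmenting path remains; maximum matching = 2.
König certificate: {A2, B3} is a vertex cover of size 2 (every listed pair touches it), so no matching can be larger.

2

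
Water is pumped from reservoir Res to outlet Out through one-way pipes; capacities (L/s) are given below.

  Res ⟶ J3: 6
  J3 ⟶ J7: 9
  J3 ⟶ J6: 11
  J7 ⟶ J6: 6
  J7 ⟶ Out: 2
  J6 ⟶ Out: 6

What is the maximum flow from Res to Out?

6

Augment Res→J3→J7→Out: bottleneck 2, flow now 2.
Augment Res→J3→J6→Out: bottleneck 4, flow now 6.
No augmenting path remains; maximum flow = 6.
In the residual graph, reachable from Res: {Res}.
Min-cut edges: Res→J3 (6); capacity 6 = 6.
This cut is saturated, so no flow can exceed 6.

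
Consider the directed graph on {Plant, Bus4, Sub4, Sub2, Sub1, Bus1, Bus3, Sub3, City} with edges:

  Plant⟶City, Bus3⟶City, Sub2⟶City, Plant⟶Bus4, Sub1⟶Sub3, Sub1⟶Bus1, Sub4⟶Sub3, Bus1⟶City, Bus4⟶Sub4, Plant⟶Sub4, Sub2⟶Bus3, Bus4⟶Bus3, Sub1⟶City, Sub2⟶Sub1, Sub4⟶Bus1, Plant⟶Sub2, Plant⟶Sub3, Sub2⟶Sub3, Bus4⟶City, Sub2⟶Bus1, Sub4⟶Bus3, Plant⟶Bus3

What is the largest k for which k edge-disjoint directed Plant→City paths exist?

5

Assign every edge capacity 1; by Menger, the answer equals the max flow.
Path Plant→City (+1); total 1.
Path Plant→Bus4→City (+1); total 2.
Path Plant→Sub2→City (+1); total 3.
Path Plant→Bus3→City (+1); total 4.
Path Plant→Sub4→Bus1→City (+1); total 5.
No residual Plant→City path; max flow = 5.
Certifying cut of size 5: {Plant→Bus3, Plant→Bus4, Plant→City, Plant→Sub2, Plant→Sub4}.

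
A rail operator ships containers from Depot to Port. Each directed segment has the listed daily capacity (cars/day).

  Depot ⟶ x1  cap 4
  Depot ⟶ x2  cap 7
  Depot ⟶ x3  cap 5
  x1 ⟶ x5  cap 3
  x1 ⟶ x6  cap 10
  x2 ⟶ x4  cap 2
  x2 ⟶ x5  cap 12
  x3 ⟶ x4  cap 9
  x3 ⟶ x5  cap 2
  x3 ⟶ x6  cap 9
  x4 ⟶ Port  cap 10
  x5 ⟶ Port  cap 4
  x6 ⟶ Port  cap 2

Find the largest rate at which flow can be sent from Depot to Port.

Augment Depot→x1→x5→Port: bottleneck 3, flow now 3.
Augment Depot→x1→x6→Port: bottleneck 1, flow now 4.
Augment Depot→x2→x4→Port: bottleneck 2, flow now 6.
Augment Depot→x2→x5→Port: bottleneck 1, flow now 7.
Augment Depot→x3→x4→Port: bottleneck 5, flow now 12.
Augment Depot→x2→x5→x1→x6→Port: bottleneck 1, flow now 13. (uses reverse residual edge)
No augmenting path remains; maximum flow = 13.
In the residual graph, reachable from Depot: {Depot, x1, x2, x5, x6}.
Min-cut edges: Depot→x3 (5), x2→x4 (2), x5→Port (4), x6→Port (2); capacity 5 + 2 + 4 + 2 = 13.
This cut is saturated, so no flow can exceed 13.

13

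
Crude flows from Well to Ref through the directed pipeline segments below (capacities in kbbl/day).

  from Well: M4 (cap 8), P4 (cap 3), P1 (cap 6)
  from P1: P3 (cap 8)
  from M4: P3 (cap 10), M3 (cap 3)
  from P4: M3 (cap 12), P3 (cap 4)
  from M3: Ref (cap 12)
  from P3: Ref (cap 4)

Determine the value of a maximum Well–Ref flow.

10

Augment Well→P1→P3→Ref: bottleneck 4, flow now 4.
Augment Well→M4→M3→Ref: bottleneck 3, flow now 7.
Augment Well→P4→M3→Ref: bottleneck 3, flow now 10.
No augmenting path remains; maximum flow = 10.
In the residual graph, reachable from Well: {Well, P1, M4, P3}.
Min-cut edges: Well→P4 (3), M4→M3 (3), P3→Ref (4); capacity 3 + 3 + 4 = 10.
This cut is saturated, so no flow can exceed 10.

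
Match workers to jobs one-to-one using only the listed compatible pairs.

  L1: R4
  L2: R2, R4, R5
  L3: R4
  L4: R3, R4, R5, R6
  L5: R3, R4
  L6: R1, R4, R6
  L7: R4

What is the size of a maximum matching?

Unit-capacity flow: source→left, listed edges, right→sink; max matching = max flow.
Augmenting path L1→R4 (+1); matched 1.
Augmenting path L2→R2 (+1); matched 2.
Augmenting path L4→R3 (+1); matched 3.
Augmenting path L6→R1 (+1); matched 4.
Augmenting path L5→R3→L4→R5 (+1); matched 5.
No augmenting path remains; maximum matching = 5.
König certificate: {L2, L4, L5, L6, R4} is a vertex cover of size 5 (every listed pair touches it), so no matching can be larger.

5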